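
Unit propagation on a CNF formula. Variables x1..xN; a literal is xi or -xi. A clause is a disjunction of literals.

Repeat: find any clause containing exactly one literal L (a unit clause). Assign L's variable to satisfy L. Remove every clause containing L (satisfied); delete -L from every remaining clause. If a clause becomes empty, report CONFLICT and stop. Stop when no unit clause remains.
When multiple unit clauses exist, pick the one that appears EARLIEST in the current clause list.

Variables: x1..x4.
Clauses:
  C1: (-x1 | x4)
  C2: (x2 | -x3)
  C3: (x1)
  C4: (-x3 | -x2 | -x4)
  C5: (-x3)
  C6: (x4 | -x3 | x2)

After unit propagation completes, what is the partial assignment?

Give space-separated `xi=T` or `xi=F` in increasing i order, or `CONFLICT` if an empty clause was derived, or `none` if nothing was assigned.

unit clause [1] forces x1=T; simplify:
  drop -1 from [-1, 4] -> [4]
  satisfied 1 clause(s); 5 remain; assigned so far: [1]
unit clause [4] forces x4=T; simplify:
  drop -4 from [-3, -2, -4] -> [-3, -2]
  satisfied 2 clause(s); 3 remain; assigned so far: [1, 4]
unit clause [-3] forces x3=F; simplify:
  satisfied 3 clause(s); 0 remain; assigned so far: [1, 3, 4]

Answer: x1=T x3=F x4=T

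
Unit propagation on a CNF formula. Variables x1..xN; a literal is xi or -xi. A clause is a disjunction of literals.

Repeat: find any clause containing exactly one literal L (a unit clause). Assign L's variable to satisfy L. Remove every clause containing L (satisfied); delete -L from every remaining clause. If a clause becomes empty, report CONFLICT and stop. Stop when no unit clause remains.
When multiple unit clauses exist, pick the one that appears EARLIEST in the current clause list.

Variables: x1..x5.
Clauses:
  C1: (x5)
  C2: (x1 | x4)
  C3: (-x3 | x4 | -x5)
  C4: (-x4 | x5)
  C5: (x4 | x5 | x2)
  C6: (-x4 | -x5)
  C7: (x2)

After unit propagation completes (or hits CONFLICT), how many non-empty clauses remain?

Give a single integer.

unit clause [5] forces x5=T; simplify:
  drop -5 from [-3, 4, -5] -> [-3, 4]
  drop -5 from [-4, -5] -> [-4]
  satisfied 3 clause(s); 4 remain; assigned so far: [5]
unit clause [-4] forces x4=F; simplify:
  drop 4 from [1, 4] -> [1]
  drop 4 from [-3, 4] -> [-3]
  satisfied 1 clause(s); 3 remain; assigned so far: [4, 5]
unit clause [1] forces x1=T; simplify:
  satisfied 1 clause(s); 2 remain; assigned so far: [1, 4, 5]
unit clause [-3] forces x3=F; simplify:
  satisfied 1 clause(s); 1 remain; assigned so far: [1, 3, 4, 5]
unit clause [2] forces x2=T; simplify:
  satisfied 1 clause(s); 0 remain; assigned so far: [1, 2, 3, 4, 5]

Answer: 0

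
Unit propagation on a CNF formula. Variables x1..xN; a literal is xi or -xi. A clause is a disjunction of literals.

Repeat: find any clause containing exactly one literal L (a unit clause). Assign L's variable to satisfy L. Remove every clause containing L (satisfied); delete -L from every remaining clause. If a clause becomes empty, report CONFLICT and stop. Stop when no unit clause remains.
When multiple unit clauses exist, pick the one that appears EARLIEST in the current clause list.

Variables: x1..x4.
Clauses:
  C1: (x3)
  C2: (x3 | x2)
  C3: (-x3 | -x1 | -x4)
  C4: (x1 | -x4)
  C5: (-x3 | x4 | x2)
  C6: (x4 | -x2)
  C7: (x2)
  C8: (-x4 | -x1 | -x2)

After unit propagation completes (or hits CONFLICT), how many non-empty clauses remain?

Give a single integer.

Answer: 0

Derivation:
unit clause [3] forces x3=T; simplify:
  drop -3 from [-3, -1, -4] -> [-1, -4]
  drop -3 from [-3, 4, 2] -> [4, 2]
  satisfied 2 clause(s); 6 remain; assigned so far: [3]
unit clause [2] forces x2=T; simplify:
  drop -2 from [4, -2] -> [4]
  drop -2 from [-4, -1, -2] -> [-4, -1]
  satisfied 2 clause(s); 4 remain; assigned so far: [2, 3]
unit clause [4] forces x4=T; simplify:
  drop -4 from [-1, -4] -> [-1]
  drop -4 from [1, -4] -> [1]
  drop -4 from [-4, -1] -> [-1]
  satisfied 1 clause(s); 3 remain; assigned so far: [2, 3, 4]
unit clause [-1] forces x1=F; simplify:
  drop 1 from [1] -> [] (empty!)
  satisfied 2 clause(s); 1 remain; assigned so far: [1, 2, 3, 4]
CONFLICT (empty clause)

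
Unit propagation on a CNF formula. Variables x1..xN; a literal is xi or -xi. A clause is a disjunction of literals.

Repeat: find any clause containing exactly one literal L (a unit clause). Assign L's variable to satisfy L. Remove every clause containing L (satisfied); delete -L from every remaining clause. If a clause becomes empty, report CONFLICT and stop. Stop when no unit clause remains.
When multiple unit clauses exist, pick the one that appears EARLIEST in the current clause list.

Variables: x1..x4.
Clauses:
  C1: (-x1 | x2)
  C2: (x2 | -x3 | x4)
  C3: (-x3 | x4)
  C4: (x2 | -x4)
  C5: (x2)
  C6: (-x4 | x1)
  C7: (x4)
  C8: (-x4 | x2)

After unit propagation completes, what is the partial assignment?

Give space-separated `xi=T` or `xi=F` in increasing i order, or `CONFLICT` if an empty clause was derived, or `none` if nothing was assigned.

Answer: x1=T x2=T x4=T

Derivation:
unit clause [2] forces x2=T; simplify:
  satisfied 5 clause(s); 3 remain; assigned so far: [2]
unit clause [4] forces x4=T; simplify:
  drop -4 from [-4, 1] -> [1]
  satisfied 2 clause(s); 1 remain; assigned so far: [2, 4]
unit clause [1] forces x1=T; simplify:
  satisfied 1 clause(s); 0 remain; assigned so far: [1, 2, 4]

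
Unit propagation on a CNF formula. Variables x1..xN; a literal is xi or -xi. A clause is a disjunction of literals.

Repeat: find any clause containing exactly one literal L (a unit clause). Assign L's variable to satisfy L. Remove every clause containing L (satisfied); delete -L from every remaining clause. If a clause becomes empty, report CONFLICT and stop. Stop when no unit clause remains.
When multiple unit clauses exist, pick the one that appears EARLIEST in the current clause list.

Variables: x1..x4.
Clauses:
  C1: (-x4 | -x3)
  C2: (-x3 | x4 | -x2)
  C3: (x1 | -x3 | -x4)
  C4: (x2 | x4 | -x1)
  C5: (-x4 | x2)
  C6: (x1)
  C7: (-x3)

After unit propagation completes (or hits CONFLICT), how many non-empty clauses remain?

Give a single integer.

Answer: 2

Derivation:
unit clause [1] forces x1=T; simplify:
  drop -1 from [2, 4, -1] -> [2, 4]
  satisfied 2 clause(s); 5 remain; assigned so far: [1]
unit clause [-3] forces x3=F; simplify:
  satisfied 3 clause(s); 2 remain; assigned so far: [1, 3]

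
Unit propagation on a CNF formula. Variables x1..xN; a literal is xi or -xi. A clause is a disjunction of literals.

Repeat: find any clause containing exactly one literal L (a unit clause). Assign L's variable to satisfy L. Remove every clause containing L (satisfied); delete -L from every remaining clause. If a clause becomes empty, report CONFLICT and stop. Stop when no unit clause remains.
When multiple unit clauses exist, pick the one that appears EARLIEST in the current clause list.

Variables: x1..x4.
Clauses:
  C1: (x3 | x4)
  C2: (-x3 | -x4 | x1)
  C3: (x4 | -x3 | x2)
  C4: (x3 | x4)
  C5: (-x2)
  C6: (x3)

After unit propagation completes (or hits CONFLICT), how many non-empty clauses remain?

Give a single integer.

unit clause [-2] forces x2=F; simplify:
  drop 2 from [4, -3, 2] -> [4, -3]
  satisfied 1 clause(s); 5 remain; assigned so far: [2]
unit clause [3] forces x3=T; simplify:
  drop -3 from [-3, -4, 1] -> [-4, 1]
  drop -3 from [4, -3] -> [4]
  satisfied 3 clause(s); 2 remain; assigned so far: [2, 3]
unit clause [4] forces x4=T; simplify:
  drop -4 from [-4, 1] -> [1]
  satisfied 1 clause(s); 1 remain; assigned so far: [2, 3, 4]
unit clause [1] forces x1=T; simplify:
  satisfied 1 clause(s); 0 remain; assigned so far: [1, 2, 3, 4]

Answer: 0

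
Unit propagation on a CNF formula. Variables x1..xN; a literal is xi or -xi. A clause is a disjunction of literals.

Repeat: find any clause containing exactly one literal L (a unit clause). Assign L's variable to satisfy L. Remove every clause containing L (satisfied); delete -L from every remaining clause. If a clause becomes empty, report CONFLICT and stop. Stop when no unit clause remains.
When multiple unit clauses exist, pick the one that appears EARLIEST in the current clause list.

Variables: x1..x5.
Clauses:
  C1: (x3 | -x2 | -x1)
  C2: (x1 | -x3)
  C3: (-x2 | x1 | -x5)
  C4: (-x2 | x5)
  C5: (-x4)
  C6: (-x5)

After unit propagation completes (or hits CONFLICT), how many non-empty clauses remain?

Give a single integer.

Answer: 1

Derivation:
unit clause [-4] forces x4=F; simplify:
  satisfied 1 clause(s); 5 remain; assigned so far: [4]
unit clause [-5] forces x5=F; simplify:
  drop 5 from [-2, 5] -> [-2]
  satisfied 2 clause(s); 3 remain; assigned so far: [4, 5]
unit clause [-2] forces x2=F; simplify:
  satisfied 2 clause(s); 1 remain; assigned so far: [2, 4, 5]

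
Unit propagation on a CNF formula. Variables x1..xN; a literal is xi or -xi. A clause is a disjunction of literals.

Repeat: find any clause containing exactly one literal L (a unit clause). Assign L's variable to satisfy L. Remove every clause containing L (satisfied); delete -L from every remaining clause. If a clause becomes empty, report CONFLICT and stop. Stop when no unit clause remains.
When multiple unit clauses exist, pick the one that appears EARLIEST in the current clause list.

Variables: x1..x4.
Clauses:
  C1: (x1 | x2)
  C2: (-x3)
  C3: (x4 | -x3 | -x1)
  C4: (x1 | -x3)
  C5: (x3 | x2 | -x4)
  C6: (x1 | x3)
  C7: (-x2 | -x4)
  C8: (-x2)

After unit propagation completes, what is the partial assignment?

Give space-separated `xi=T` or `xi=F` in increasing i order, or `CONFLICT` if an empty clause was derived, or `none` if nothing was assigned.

Answer: x1=T x2=F x3=F x4=F

Derivation:
unit clause [-3] forces x3=F; simplify:
  drop 3 from [3, 2, -4] -> [2, -4]
  drop 3 from [1, 3] -> [1]
  satisfied 3 clause(s); 5 remain; assigned so far: [3]
unit clause [1] forces x1=T; simplify:
  satisfied 2 clause(s); 3 remain; assigned so far: [1, 3]
unit clause [-2] forces x2=F; simplify:
  drop 2 from [2, -4] -> [-4]
  satisfied 2 clause(s); 1 remain; assigned so far: [1, 2, 3]
unit clause [-4] forces x4=F; simplify:
  satisfied 1 clause(s); 0 remain; assigned so far: [1, 2, 3, 4]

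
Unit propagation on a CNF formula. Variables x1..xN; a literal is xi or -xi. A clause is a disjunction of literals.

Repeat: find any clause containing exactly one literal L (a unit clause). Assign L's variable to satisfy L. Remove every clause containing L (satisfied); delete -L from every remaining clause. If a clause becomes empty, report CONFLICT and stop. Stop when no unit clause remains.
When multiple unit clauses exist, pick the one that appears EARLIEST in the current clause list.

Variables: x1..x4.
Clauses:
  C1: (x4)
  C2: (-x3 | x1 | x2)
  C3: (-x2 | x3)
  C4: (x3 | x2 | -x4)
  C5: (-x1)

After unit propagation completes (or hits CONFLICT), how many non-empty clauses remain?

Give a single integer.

Answer: 3

Derivation:
unit clause [4] forces x4=T; simplify:
  drop -4 from [3, 2, -4] -> [3, 2]
  satisfied 1 clause(s); 4 remain; assigned so far: [4]
unit clause [-1] forces x1=F; simplify:
  drop 1 from [-3, 1, 2] -> [-3, 2]
  satisfied 1 clause(s); 3 remain; assigned so far: [1, 4]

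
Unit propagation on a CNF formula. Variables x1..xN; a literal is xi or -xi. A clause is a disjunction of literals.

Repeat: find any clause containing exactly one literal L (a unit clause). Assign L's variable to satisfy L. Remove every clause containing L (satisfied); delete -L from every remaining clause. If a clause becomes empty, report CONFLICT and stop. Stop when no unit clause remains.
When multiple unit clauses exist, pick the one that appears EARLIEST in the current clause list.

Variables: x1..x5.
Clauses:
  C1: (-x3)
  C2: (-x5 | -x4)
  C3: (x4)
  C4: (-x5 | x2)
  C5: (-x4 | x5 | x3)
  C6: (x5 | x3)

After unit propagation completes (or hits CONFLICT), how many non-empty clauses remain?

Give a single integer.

unit clause [-3] forces x3=F; simplify:
  drop 3 from [-4, 5, 3] -> [-4, 5]
  drop 3 from [5, 3] -> [5]
  satisfied 1 clause(s); 5 remain; assigned so far: [3]
unit clause [4] forces x4=T; simplify:
  drop -4 from [-5, -4] -> [-5]
  drop -4 from [-4, 5] -> [5]
  satisfied 1 clause(s); 4 remain; assigned so far: [3, 4]
unit clause [-5] forces x5=F; simplify:
  drop 5 from [5] -> [] (empty!)
  drop 5 from [5] -> [] (empty!)
  satisfied 2 clause(s); 2 remain; assigned so far: [3, 4, 5]
CONFLICT (empty clause)

Answer: 0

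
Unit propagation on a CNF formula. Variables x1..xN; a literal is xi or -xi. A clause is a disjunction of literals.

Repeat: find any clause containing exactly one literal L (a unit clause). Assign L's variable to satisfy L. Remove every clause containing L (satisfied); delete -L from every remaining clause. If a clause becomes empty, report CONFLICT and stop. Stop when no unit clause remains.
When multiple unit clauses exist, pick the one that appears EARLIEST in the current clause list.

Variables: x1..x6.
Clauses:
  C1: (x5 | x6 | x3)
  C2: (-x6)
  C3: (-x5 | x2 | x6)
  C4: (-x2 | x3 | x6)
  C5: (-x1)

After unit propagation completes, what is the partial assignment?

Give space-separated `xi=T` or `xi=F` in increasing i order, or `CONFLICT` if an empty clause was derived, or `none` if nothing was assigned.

Answer: x1=F x6=F

Derivation:
unit clause [-6] forces x6=F; simplify:
  drop 6 from [5, 6, 3] -> [5, 3]
  drop 6 from [-5, 2, 6] -> [-5, 2]
  drop 6 from [-2, 3, 6] -> [-2, 3]
  satisfied 1 clause(s); 4 remain; assigned so far: [6]
unit clause [-1] forces x1=F; simplify:
  satisfied 1 clause(s); 3 remain; assigned so far: [1, 6]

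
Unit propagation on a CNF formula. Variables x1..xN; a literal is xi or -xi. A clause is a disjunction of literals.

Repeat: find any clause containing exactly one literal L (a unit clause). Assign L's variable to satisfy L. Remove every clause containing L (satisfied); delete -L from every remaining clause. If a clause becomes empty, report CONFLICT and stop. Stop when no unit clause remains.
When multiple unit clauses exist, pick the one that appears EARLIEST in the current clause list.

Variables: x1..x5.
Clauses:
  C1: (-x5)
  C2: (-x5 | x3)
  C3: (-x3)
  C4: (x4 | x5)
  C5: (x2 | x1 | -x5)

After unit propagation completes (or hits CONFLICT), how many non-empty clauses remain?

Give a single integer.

unit clause [-5] forces x5=F; simplify:
  drop 5 from [4, 5] -> [4]
  satisfied 3 clause(s); 2 remain; assigned so far: [5]
unit clause [-3] forces x3=F; simplify:
  satisfied 1 clause(s); 1 remain; assigned so far: [3, 5]
unit clause [4] forces x4=T; simplify:
  satisfied 1 clause(s); 0 remain; assigned so far: [3, 4, 5]

Answer: 0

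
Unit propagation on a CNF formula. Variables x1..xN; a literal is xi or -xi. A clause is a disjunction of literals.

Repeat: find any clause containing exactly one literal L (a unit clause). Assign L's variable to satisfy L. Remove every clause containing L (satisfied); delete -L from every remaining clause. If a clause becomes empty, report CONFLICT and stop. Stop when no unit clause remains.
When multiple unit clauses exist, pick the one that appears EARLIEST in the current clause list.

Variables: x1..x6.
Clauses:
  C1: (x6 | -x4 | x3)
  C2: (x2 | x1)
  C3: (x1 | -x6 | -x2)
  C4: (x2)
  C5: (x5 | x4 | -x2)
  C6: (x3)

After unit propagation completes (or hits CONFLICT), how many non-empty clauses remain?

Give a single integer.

unit clause [2] forces x2=T; simplify:
  drop -2 from [1, -6, -2] -> [1, -6]
  drop -2 from [5, 4, -2] -> [5, 4]
  satisfied 2 clause(s); 4 remain; assigned so far: [2]
unit clause [3] forces x3=T; simplify:
  satisfied 2 clause(s); 2 remain; assigned so far: [2, 3]

Answer: 2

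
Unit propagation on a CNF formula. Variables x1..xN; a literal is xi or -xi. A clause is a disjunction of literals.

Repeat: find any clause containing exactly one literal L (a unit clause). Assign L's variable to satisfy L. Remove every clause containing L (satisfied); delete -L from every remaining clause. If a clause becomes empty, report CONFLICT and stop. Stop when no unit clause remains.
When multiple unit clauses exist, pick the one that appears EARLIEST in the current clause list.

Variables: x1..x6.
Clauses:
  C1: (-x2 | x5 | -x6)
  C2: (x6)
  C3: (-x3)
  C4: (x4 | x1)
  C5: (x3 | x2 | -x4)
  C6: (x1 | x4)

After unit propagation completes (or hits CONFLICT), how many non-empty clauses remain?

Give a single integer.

unit clause [6] forces x6=T; simplify:
  drop -6 from [-2, 5, -6] -> [-2, 5]
  satisfied 1 clause(s); 5 remain; assigned so far: [6]
unit clause [-3] forces x3=F; simplify:
  drop 3 from [3, 2, -4] -> [2, -4]
  satisfied 1 clause(s); 4 remain; assigned so far: [3, 6]

Answer: 4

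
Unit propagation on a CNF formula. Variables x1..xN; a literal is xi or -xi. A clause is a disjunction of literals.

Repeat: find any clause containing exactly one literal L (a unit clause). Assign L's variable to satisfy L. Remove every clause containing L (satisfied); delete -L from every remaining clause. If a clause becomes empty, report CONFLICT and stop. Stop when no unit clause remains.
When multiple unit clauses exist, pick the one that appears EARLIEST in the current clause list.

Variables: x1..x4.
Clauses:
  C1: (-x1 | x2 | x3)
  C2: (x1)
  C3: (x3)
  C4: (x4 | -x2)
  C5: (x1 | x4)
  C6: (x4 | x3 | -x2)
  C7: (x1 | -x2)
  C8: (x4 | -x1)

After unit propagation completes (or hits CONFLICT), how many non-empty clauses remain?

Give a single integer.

unit clause [1] forces x1=T; simplify:
  drop -1 from [-1, 2, 3] -> [2, 3]
  drop -1 from [4, -1] -> [4]
  satisfied 3 clause(s); 5 remain; assigned so far: [1]
unit clause [3] forces x3=T; simplify:
  satisfied 3 clause(s); 2 remain; assigned so far: [1, 3]
unit clause [4] forces x4=T; simplify:
  satisfied 2 clause(s); 0 remain; assigned so far: [1, 3, 4]

Answer: 0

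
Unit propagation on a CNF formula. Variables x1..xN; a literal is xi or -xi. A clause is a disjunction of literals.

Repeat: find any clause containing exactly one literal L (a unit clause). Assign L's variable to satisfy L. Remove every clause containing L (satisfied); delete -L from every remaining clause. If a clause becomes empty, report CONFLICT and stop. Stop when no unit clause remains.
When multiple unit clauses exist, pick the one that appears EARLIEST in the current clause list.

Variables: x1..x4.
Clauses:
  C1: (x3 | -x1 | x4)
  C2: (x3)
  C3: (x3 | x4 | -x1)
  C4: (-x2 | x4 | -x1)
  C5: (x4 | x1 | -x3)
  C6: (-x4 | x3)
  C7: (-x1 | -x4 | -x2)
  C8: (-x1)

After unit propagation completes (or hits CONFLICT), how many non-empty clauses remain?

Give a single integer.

Answer: 0

Derivation:
unit clause [3] forces x3=T; simplify:
  drop -3 from [4, 1, -3] -> [4, 1]
  satisfied 4 clause(s); 4 remain; assigned so far: [3]
unit clause [-1] forces x1=F; simplify:
  drop 1 from [4, 1] -> [4]
  satisfied 3 clause(s); 1 remain; assigned so far: [1, 3]
unit clause [4] forces x4=T; simplify:
  satisfied 1 clause(s); 0 remain; assigned so far: [1, 3, 4]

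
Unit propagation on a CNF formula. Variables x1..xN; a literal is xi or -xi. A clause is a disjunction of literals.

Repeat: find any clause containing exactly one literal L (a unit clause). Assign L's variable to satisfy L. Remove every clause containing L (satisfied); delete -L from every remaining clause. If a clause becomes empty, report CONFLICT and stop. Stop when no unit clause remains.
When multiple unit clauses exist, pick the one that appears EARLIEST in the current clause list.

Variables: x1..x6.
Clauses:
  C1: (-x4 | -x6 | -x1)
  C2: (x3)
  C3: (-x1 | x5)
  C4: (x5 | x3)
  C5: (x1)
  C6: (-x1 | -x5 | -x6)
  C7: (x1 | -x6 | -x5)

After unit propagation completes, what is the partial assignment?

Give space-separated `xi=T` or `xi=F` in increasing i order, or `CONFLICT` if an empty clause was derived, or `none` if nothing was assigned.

Answer: x1=T x3=T x5=T x6=F

Derivation:
unit clause [3] forces x3=T; simplify:
  satisfied 2 clause(s); 5 remain; assigned so far: [3]
unit clause [1] forces x1=T; simplify:
  drop -1 from [-4, -6, -1] -> [-4, -6]
  drop -1 from [-1, 5] -> [5]
  drop -1 from [-1, -5, -6] -> [-5, -6]
  satisfied 2 clause(s); 3 remain; assigned so far: [1, 3]
unit clause [5] forces x5=T; simplify:
  drop -5 from [-5, -6] -> [-6]
  satisfied 1 clause(s); 2 remain; assigned so far: [1, 3, 5]
unit clause [-6] forces x6=F; simplify:
  satisfied 2 clause(s); 0 remain; assigned so far: [1, 3, 5, 6]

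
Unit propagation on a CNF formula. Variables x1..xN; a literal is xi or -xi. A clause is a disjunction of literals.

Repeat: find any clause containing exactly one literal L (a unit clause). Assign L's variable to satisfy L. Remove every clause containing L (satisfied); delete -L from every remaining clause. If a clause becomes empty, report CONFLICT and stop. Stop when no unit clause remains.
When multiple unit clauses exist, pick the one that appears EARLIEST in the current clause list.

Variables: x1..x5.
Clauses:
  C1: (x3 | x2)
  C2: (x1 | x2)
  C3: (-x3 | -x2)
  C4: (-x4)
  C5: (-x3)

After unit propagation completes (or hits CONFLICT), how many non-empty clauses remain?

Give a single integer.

Answer: 0

Derivation:
unit clause [-4] forces x4=F; simplify:
  satisfied 1 clause(s); 4 remain; assigned so far: [4]
unit clause [-3] forces x3=F; simplify:
  drop 3 from [3, 2] -> [2]
  satisfied 2 clause(s); 2 remain; assigned so far: [3, 4]
unit clause [2] forces x2=T; simplify:
  satisfied 2 clause(s); 0 remain; assigned so far: [2, 3, 4]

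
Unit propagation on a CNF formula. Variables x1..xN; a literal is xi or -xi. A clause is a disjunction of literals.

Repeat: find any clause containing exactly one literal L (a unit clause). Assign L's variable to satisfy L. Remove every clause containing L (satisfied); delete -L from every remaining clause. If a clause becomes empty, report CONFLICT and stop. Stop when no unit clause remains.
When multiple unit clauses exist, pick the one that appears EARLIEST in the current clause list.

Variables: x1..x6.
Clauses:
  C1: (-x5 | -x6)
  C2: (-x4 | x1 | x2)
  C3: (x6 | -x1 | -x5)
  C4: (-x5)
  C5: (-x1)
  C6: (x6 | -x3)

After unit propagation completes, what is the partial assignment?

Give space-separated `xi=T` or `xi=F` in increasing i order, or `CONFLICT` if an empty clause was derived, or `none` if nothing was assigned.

Answer: x1=F x5=F

Derivation:
unit clause [-5] forces x5=F; simplify:
  satisfied 3 clause(s); 3 remain; assigned so far: [5]
unit clause [-1] forces x1=F; simplify:
  drop 1 from [-4, 1, 2] -> [-4, 2]
  satisfied 1 clause(s); 2 remain; assigned so far: [1, 5]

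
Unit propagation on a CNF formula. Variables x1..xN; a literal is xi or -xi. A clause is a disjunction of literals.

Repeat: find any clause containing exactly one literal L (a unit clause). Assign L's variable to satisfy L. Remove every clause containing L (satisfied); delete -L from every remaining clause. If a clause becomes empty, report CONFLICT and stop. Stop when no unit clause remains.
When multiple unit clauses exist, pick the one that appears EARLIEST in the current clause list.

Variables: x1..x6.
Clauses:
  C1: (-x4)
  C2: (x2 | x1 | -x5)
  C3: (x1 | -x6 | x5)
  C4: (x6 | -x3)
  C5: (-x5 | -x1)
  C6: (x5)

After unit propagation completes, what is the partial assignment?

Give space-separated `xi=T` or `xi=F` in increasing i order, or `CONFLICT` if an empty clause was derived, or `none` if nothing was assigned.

unit clause [-4] forces x4=F; simplify:
  satisfied 1 clause(s); 5 remain; assigned so far: [4]
unit clause [5] forces x5=T; simplify:
  drop -5 from [2, 1, -5] -> [2, 1]
  drop -5 from [-5, -1] -> [-1]
  satisfied 2 clause(s); 3 remain; assigned so far: [4, 5]
unit clause [-1] forces x1=F; simplify:
  drop 1 from [2, 1] -> [2]
  satisfied 1 clause(s); 2 remain; assigned so far: [1, 4, 5]
unit clause [2] forces x2=T; simplify:
  satisfied 1 clause(s); 1 remain; assigned so far: [1, 2, 4, 5]

Answer: x1=F x2=T x4=F x5=T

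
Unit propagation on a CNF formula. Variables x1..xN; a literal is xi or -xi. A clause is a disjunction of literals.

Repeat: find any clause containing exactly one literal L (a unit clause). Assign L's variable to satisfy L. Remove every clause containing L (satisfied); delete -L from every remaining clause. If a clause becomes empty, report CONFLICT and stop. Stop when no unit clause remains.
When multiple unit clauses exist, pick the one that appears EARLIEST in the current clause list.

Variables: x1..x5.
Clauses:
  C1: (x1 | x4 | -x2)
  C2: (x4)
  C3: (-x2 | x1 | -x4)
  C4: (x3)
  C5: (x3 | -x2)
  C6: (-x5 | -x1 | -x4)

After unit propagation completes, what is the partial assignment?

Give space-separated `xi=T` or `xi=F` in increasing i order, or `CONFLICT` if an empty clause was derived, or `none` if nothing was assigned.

unit clause [4] forces x4=T; simplify:
  drop -4 from [-2, 1, -4] -> [-2, 1]
  drop -4 from [-5, -1, -4] -> [-5, -1]
  satisfied 2 clause(s); 4 remain; assigned so far: [4]
unit clause [3] forces x3=T; simplify:
  satisfied 2 clause(s); 2 remain; assigned so far: [3, 4]

Answer: x3=T x4=T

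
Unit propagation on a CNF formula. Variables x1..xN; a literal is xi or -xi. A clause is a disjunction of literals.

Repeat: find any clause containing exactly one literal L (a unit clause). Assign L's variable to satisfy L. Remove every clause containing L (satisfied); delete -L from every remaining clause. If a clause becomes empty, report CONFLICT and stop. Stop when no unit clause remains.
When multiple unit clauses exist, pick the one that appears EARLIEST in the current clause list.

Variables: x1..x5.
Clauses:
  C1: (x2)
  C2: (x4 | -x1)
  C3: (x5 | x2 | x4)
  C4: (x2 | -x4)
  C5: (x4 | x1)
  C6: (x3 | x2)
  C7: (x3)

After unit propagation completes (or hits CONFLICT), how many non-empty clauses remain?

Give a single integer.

unit clause [2] forces x2=T; simplify:
  satisfied 4 clause(s); 3 remain; assigned so far: [2]
unit clause [3] forces x3=T; simplify:
  satisfied 1 clause(s); 2 remain; assigned so far: [2, 3]

Answer: 2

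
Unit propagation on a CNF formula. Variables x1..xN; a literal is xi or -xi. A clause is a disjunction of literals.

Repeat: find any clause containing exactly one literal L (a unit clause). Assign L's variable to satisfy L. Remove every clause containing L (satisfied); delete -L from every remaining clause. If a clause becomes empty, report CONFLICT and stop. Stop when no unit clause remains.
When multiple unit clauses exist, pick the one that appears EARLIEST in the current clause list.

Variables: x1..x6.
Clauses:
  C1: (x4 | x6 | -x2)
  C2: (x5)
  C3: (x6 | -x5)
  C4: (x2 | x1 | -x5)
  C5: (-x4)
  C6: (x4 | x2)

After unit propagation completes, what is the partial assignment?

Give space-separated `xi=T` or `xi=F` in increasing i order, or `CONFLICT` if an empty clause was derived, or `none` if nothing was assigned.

Answer: x2=T x4=F x5=T x6=T

Derivation:
unit clause [5] forces x5=T; simplify:
  drop -5 from [6, -5] -> [6]
  drop -5 from [2, 1, -5] -> [2, 1]
  satisfied 1 clause(s); 5 remain; assigned so far: [5]
unit clause [6] forces x6=T; simplify:
  satisfied 2 clause(s); 3 remain; assigned so far: [5, 6]
unit clause [-4] forces x4=F; simplify:
  drop 4 from [4, 2] -> [2]
  satisfied 1 clause(s); 2 remain; assigned so far: [4, 5, 6]
unit clause [2] forces x2=T; simplify:
  satisfied 2 clause(s); 0 remain; assigned so far: [2, 4, 5, 6]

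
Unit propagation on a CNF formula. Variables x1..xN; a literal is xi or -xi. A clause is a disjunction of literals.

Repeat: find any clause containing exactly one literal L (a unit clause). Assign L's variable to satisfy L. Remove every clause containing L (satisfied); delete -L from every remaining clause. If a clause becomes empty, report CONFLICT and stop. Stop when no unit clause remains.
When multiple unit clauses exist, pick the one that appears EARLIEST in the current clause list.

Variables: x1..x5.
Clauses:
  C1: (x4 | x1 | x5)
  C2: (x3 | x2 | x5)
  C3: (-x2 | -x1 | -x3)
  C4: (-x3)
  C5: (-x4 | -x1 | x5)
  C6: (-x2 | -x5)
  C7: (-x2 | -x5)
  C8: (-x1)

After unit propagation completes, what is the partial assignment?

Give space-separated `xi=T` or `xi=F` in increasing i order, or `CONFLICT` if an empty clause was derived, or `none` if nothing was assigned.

unit clause [-3] forces x3=F; simplify:
  drop 3 from [3, 2, 5] -> [2, 5]
  satisfied 2 clause(s); 6 remain; assigned so far: [3]
unit clause [-1] forces x1=F; simplify:
  drop 1 from [4, 1, 5] -> [4, 5]
  satisfied 2 clause(s); 4 remain; assigned so far: [1, 3]

Answer: x1=F x3=F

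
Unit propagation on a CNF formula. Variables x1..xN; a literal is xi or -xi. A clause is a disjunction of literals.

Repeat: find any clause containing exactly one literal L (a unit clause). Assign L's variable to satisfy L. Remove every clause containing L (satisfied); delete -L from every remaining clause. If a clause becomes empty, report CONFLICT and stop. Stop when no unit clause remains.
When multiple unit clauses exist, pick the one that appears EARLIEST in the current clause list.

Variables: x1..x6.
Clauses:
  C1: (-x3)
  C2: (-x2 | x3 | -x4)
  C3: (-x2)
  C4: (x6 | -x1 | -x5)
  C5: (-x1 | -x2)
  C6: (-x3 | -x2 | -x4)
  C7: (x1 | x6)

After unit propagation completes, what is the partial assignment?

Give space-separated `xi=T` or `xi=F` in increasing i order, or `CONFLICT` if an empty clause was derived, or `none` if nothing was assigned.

unit clause [-3] forces x3=F; simplify:
  drop 3 from [-2, 3, -4] -> [-2, -4]
  satisfied 2 clause(s); 5 remain; assigned so far: [3]
unit clause [-2] forces x2=F; simplify:
  satisfied 3 clause(s); 2 remain; assigned so far: [2, 3]

Answer: x2=F x3=F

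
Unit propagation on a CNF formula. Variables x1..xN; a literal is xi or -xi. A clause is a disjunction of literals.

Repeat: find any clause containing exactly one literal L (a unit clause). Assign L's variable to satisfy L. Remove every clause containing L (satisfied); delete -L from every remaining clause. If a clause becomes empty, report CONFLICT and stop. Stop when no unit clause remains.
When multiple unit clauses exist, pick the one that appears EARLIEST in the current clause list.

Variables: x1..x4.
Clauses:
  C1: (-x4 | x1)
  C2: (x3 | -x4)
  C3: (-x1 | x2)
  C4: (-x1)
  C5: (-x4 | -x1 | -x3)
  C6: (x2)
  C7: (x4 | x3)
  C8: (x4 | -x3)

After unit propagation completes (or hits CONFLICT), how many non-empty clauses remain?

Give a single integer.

Answer: 0

Derivation:
unit clause [-1] forces x1=F; simplify:
  drop 1 from [-4, 1] -> [-4]
  satisfied 3 clause(s); 5 remain; assigned so far: [1]
unit clause [-4] forces x4=F; simplify:
  drop 4 from [4, 3] -> [3]
  drop 4 from [4, -3] -> [-3]
  satisfied 2 clause(s); 3 remain; assigned so far: [1, 4]
unit clause [2] forces x2=T; simplify:
  satisfied 1 clause(s); 2 remain; assigned so far: [1, 2, 4]
unit clause [3] forces x3=T; simplify:
  drop -3 from [-3] -> [] (empty!)
  satisfied 1 clause(s); 1 remain; assigned so far: [1, 2, 3, 4]
CONFLICT (empty clause)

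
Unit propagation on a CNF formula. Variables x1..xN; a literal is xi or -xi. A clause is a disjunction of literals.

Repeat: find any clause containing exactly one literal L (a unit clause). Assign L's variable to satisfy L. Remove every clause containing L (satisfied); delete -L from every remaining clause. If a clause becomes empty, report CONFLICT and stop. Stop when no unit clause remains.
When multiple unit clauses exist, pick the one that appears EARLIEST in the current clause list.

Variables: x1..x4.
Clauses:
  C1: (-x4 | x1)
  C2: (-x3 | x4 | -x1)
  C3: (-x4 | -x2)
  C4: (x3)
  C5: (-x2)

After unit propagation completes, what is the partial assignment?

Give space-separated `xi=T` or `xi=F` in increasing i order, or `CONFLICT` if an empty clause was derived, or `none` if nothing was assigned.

Answer: x2=F x3=T

Derivation:
unit clause [3] forces x3=T; simplify:
  drop -3 from [-3, 4, -1] -> [4, -1]
  satisfied 1 clause(s); 4 remain; assigned so far: [3]
unit clause [-2] forces x2=F; simplify:
  satisfied 2 clause(s); 2 remain; assigned so far: [2, 3]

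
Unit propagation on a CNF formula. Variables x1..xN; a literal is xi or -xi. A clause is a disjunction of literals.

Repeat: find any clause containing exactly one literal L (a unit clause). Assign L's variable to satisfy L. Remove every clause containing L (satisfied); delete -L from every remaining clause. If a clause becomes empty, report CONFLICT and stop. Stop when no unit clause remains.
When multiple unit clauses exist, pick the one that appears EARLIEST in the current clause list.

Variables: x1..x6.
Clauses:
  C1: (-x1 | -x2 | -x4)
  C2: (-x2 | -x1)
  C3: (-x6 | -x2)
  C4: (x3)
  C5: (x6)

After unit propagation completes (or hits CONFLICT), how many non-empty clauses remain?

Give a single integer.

unit clause [3] forces x3=T; simplify:
  satisfied 1 clause(s); 4 remain; assigned so far: [3]
unit clause [6] forces x6=T; simplify:
  drop -6 from [-6, -2] -> [-2]
  satisfied 1 clause(s); 3 remain; assigned so far: [3, 6]
unit clause [-2] forces x2=F; simplify:
  satisfied 3 clause(s); 0 remain; assigned so far: [2, 3, 6]

Answer: 0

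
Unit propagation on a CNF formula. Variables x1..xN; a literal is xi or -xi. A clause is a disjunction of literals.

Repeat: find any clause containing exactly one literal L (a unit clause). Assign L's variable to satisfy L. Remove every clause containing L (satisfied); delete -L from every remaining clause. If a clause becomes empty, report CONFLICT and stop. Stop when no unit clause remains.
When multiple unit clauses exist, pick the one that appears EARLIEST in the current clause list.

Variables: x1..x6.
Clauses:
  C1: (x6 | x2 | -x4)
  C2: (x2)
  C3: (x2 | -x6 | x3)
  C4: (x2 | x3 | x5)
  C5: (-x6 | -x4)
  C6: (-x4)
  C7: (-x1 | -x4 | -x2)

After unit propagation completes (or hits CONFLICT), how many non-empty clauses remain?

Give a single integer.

Answer: 0

Derivation:
unit clause [2] forces x2=T; simplify:
  drop -2 from [-1, -4, -2] -> [-1, -4]
  satisfied 4 clause(s); 3 remain; assigned so far: [2]
unit clause [-4] forces x4=F; simplify:
  satisfied 3 clause(s); 0 remain; assigned so far: [2, 4]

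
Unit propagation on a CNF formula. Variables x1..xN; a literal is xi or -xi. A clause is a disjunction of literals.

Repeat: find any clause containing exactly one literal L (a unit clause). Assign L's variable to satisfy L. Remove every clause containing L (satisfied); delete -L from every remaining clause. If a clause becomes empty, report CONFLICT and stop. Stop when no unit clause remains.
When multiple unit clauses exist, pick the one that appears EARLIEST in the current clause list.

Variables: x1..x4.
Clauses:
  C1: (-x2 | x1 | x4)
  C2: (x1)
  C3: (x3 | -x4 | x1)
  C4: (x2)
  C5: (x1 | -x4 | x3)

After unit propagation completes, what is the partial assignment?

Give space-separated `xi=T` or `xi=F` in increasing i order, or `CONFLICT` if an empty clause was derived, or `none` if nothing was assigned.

unit clause [1] forces x1=T; simplify:
  satisfied 4 clause(s); 1 remain; assigned so far: [1]
unit clause [2] forces x2=T; simplify:
  satisfied 1 clause(s); 0 remain; assigned so far: [1, 2]

Answer: x1=T x2=T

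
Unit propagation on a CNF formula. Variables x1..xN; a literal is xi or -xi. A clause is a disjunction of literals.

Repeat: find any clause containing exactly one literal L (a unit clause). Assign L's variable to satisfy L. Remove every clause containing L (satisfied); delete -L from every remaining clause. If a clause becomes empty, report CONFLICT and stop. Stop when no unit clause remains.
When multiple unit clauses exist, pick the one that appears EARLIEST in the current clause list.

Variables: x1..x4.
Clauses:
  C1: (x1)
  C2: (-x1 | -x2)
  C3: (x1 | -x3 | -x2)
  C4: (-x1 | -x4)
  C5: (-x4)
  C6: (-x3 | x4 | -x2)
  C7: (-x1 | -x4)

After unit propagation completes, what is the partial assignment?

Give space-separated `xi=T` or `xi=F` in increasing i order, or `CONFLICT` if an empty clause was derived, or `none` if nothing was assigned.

unit clause [1] forces x1=T; simplify:
  drop -1 from [-1, -2] -> [-2]
  drop -1 from [-1, -4] -> [-4]
  drop -1 from [-1, -4] -> [-4]
  satisfied 2 clause(s); 5 remain; assigned so far: [1]
unit clause [-2] forces x2=F; simplify:
  satisfied 2 clause(s); 3 remain; assigned so far: [1, 2]
unit clause [-4] forces x4=F; simplify:
  satisfied 3 clause(s); 0 remain; assigned so far: [1, 2, 4]

Answer: x1=T x2=F x4=F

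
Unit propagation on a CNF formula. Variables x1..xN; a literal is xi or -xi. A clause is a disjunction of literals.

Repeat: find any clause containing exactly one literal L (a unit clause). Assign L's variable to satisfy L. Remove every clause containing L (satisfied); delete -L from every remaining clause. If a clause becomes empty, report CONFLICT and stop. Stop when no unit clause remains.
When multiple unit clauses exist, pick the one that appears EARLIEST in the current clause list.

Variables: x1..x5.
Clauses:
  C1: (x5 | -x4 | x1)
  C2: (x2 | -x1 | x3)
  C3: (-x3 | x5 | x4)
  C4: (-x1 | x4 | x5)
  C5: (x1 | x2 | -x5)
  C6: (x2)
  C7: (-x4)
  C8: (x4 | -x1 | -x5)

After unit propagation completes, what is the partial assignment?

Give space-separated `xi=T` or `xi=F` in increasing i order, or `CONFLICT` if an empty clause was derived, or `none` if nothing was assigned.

unit clause [2] forces x2=T; simplify:
  satisfied 3 clause(s); 5 remain; assigned so far: [2]
unit clause [-4] forces x4=F; simplify:
  drop 4 from [-3, 5, 4] -> [-3, 5]
  drop 4 from [-1, 4, 5] -> [-1, 5]
  drop 4 from [4, -1, -5] -> [-1, -5]
  satisfied 2 clause(s); 3 remain; assigned so far: [2, 4]

Answer: x2=T x4=F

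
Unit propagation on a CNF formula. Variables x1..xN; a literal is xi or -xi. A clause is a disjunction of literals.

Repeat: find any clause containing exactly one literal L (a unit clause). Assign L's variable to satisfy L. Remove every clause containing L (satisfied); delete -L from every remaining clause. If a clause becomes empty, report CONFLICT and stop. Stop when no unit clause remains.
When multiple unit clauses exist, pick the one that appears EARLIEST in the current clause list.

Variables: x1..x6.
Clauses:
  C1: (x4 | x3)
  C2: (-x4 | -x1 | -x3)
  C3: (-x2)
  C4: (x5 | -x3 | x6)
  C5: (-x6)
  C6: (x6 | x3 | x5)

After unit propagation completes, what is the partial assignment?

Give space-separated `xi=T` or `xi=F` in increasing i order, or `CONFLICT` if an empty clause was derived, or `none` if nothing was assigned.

Answer: x2=F x6=F

Derivation:
unit clause [-2] forces x2=F; simplify:
  satisfied 1 clause(s); 5 remain; assigned so far: [2]
unit clause [-6] forces x6=F; simplify:
  drop 6 from [5, -3, 6] -> [5, -3]
  drop 6 from [6, 3, 5] -> [3, 5]
  satisfied 1 clause(s); 4 remain; assigned so far: [2, 6]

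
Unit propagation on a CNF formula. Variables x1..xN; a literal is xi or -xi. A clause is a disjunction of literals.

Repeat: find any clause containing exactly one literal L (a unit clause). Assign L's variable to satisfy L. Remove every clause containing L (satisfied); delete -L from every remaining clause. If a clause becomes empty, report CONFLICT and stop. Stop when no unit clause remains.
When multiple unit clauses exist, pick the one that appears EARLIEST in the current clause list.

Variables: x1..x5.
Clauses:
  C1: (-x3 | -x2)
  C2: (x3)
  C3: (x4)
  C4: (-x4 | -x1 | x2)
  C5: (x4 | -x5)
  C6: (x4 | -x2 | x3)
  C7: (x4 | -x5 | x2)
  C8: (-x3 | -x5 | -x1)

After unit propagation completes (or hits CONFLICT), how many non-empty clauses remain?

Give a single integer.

unit clause [3] forces x3=T; simplify:
  drop -3 from [-3, -2] -> [-2]
  drop -3 from [-3, -5, -1] -> [-5, -1]
  satisfied 2 clause(s); 6 remain; assigned so far: [3]
unit clause [-2] forces x2=F; simplify:
  drop 2 from [-4, -1, 2] -> [-4, -1]
  drop 2 from [4, -5, 2] -> [4, -5]
  satisfied 1 clause(s); 5 remain; assigned so far: [2, 3]
unit clause [4] forces x4=T; simplify:
  drop -4 from [-4, -1] -> [-1]
  satisfied 3 clause(s); 2 remain; assigned so far: [2, 3, 4]
unit clause [-1] forces x1=F; simplify:
  satisfied 2 clause(s); 0 remain; assigned so far: [1, 2, 3, 4]

Answer: 0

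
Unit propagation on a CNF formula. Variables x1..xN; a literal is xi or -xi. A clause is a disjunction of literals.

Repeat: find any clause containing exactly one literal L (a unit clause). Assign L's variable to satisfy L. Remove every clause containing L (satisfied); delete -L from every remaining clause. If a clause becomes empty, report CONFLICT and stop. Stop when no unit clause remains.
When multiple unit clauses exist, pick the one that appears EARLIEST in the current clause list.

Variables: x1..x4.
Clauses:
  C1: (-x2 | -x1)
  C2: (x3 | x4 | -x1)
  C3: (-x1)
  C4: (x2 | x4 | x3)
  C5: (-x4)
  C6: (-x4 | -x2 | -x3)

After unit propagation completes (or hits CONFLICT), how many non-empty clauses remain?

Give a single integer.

Answer: 1

Derivation:
unit clause [-1] forces x1=F; simplify:
  satisfied 3 clause(s); 3 remain; assigned so far: [1]
unit clause [-4] forces x4=F; simplify:
  drop 4 from [2, 4, 3] -> [2, 3]
  satisfied 2 clause(s); 1 remain; assigned so far: [1, 4]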